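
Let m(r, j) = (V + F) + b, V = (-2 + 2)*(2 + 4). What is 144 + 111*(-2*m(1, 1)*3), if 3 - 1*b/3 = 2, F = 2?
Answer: -3186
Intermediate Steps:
b = 3 (b = 9 - 3*2 = 9 - 6 = 3)
V = 0 (V = 0*6 = 0)
m(r, j) = 5 (m(r, j) = (0 + 2) + 3 = 2 + 3 = 5)
144 + 111*(-2*m(1, 1)*3) = 144 + 111*(-2*5*3) = 144 + 111*(-10*3) = 144 + 111*(-30) = 144 - 3330 = -3186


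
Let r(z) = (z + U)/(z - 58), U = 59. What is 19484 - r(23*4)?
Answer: 662305/34 ≈ 19480.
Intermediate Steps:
r(z) = (59 + z)/(-58 + z) (r(z) = (z + 59)/(z - 58) = (59 + z)/(-58 + z))
19484 - r(23*4) = 19484 - (59 + 23*4)/(-58 + 23*4) = 19484 - (59 + 92)/(-58 + 92) = 19484 - 151/34 = 662305/34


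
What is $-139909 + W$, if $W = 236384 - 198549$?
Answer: $-102074$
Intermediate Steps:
$W = 37835$ ($W = 236384 - 198549 = 37835$)
$-139909 + W = -139909 + 37835 = -102074$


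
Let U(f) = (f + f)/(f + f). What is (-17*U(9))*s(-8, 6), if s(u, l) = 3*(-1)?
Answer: 51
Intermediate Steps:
s(u, l) = -3
U(f) = 1 (U(f) = (2*f)/((2*f)) = (2*f)*(1/(2*f)) = 1)
(-17*U(9))*s(-8, 6) = -17*1*(-3) = -17*(-3) = 51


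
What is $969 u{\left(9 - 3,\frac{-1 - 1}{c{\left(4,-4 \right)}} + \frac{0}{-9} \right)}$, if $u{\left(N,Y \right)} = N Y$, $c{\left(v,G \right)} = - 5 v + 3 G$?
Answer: $\frac{2907}{8} \approx 363.38$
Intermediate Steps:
$969 u{\left(9 - 3,\frac{-1 - 1}{c{\left(4,-4 \right)}} + \frac{0}{-9} \right)} = 969 \left(9 - 3\right) \left(\frac{-1 - 1}{\left(-5\right) 4 + 3 \left(-4\right)} + \frac{0}{-9}\right) = 969 \left(9 - 3\right) \left(\frac{-1 - 1}{-20 - 12} + 0 \left(- \frac{1}{9}\right)\right) = 969 \cdot 6 \left(- \frac{2}{-32} + 0\right) = 969 \cdot 6 \left(\left(-2\right) \left(- \frac{1}{32}\right) + 0\right) = 969 \cdot 6 \left(\frac{1}{16} + 0\right) = 969 \cdot 6 \cdot \frac{1}{16} = 969 \cdot \frac{3}{8} = \frac{2907}{8}$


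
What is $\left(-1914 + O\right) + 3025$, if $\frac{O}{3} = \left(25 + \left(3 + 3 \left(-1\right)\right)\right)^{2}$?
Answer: $2986$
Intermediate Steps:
$O = 1875$ ($O = 3 \left(25 + \left(3 + 3 \left(-1\right)\right)\right)^{2} = 3 \left(25 + \left(3 - 3\right)\right)^{2} = 3 \left(25 + 0\right)^{2} = 3 \cdot 25^{2} = 3 \cdot 625 = 1875$)
$\left(-1914 + O\right) + 3025 = \left(-1914 + 1875\right) + 3025 = -39 + 3025 = 2986$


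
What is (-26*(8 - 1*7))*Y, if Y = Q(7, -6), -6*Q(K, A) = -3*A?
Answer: 78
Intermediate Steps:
Q(K, A) = A/2 (Q(K, A) = -(-1)*A/2 = A/2)
Y = -3 (Y = (½)*(-6) = -3)
(-26*(8 - 1*7))*Y = -26*(8 - 1*7)*(-3) = -26*(8 - 7)*(-3) = -26*1*(-3) = -26*(-3) = 78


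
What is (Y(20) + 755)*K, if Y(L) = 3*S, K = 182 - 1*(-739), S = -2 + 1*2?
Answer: 695355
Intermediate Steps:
S = 0 (S = -2 + 2 = 0)
K = 921 (K = 182 + 739 = 921)
Y(L) = 0 (Y(L) = 3*0 = 0)
(Y(20) + 755)*K = (0 + 755)*921 = 755*921 = 695355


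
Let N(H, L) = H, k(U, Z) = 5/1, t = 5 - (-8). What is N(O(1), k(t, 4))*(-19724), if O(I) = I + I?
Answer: -39448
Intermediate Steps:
t = 13 (t = 5 - 4*(-2) = 5 + 8 = 13)
O(I) = 2*I
k(U, Z) = 5 (k(U, Z) = 5*1 = 5)
N(O(1), k(t, 4))*(-19724) = (2*1)*(-19724) = 2*(-19724) = -39448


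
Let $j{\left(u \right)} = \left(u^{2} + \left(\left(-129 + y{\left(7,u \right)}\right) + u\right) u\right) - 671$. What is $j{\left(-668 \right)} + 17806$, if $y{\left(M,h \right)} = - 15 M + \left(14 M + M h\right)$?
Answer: $4123999$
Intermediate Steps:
$y{\left(M,h \right)} = - M + M h$
$j{\left(u \right)} = -671 + u^{2} + u \left(-136 + 8 u\right)$ ($j{\left(u \right)} = \left(u^{2} + \left(\left(-129 + 7 \left(-1 + u\right)\right) + u\right) u\right) - 671 = \left(u^{2} + \left(\left(-129 + \left(-7 + 7 u\right)\right) + u\right) u\right) - 671 = \left(u^{2} + \left(\left(-136 + 7 u\right) + u\right) u\right) - 671 = \left(u^{2} + \left(-136 + 8 u\right) u\right) - 671 = \left(u^{2} + u \left(-136 + 8 u\right)\right) - 671 = -671 + u^{2} + u \left(-136 + 8 u\right)$)
$j{\left(-668 \right)} + 17806 = \left(-671 - -90848 + 9 \left(-668\right)^{2}\right) + 17806 = \left(-671 + 90848 + 9 \cdot 446224\right) + 17806 = \left(-671 + 90848 + 4016016\right) + 17806 = 4106193 + 17806 = 4123999$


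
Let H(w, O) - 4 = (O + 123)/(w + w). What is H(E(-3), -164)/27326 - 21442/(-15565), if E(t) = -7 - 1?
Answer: 9376419797/6805267040 ≈ 1.3778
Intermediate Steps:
E(t) = -8
H(w, O) = 4 + (123 + O)/(2*w) (H(w, O) = 4 + (O + 123)/(w + w) = 4 + (123 + O)/((2*w)) = 4 + (123 + O)*(1/(2*w)) = 4 + (123 + O)/(2*w))
H(E(-3), -164)/27326 - 21442/(-15565) = ((½)*(123 - 164 + 8*(-8))/(-8))/27326 - 21442/(-15565) = ((½)*(-⅛)*(123 - 164 - 64))*(1/27326) - 21442*(-1/15565) = ((½)*(-⅛)*(-105))*(1/27326) + 21442/15565 = (105/16)*(1/27326) + 21442/15565 = 105/437216 + 21442/15565 = 9376419797/6805267040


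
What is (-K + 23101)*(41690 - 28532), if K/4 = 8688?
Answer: -153303858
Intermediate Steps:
K = 34752 (K = 4*8688 = 34752)
(-K + 23101)*(41690 - 28532) = (-1*34752 + 23101)*(41690 - 28532) = (-34752 + 23101)*13158 = -11651*13158 = -153303858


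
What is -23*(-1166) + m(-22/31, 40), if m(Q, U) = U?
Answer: 26858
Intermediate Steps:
-23*(-1166) + m(-22/31, 40) = -23*(-1166) + 40 = 26818 + 40 = 26858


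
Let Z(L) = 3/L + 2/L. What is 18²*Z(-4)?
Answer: -405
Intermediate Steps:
Z(L) = 5/L
18²*Z(-4) = 18²*(5/(-4)) = 324*(5*(-¼)) = 324*(-5/4) = -405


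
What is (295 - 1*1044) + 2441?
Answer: 1692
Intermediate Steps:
(295 - 1*1044) + 2441 = (295 - 1044) + 2441 = -749 + 2441 = 1692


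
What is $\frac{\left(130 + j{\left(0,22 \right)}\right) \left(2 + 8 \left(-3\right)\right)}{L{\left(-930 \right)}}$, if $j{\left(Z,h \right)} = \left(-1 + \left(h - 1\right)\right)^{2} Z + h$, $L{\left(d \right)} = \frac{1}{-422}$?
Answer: $1411168$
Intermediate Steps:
$L{\left(d \right)} = - \frac{1}{422}$
$j{\left(Z,h \right)} = h + Z \left(-2 + h\right)^{2}$ ($j{\left(Z,h \right)} = \left(-1 + \left(-1 + h\right)\right)^{2} Z + h = \left(-2 + h\right)^{2} Z + h = Z \left(-2 + h\right)^{2} + h = h + Z \left(-2 + h\right)^{2}$)
$\frac{\left(130 + j{\left(0,22 \right)}\right) \left(2 + 8 \left(-3\right)\right)}{L{\left(-930 \right)}} = \frac{\left(130 + \left(22 + 0 \left(-2 + 22\right)^{2}\right)\right) \left(2 + 8 \left(-3\right)\right)}{- \frac{1}{422}} = \left(130 + \left(22 + 0 \cdot 20^{2}\right)\right) \left(2 - 24\right) \left(-422\right) = \left(130 + \left(22 + 0 \cdot 400\right)\right) \left(-22\right) \left(-422\right) = \left(130 + \left(22 + 0\right)\right) \left(-22\right) \left(-422\right) = \left(130 + 22\right) \left(-22\right) \left(-422\right) = 152 \left(-22\right) \left(-422\right) = \left(-3344\right) \left(-422\right) = 1411168$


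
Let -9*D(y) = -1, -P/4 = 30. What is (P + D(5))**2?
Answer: 1164241/81 ≈ 14373.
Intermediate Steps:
P = -120 (P = -4*30 = -120)
D(y) = 1/9 (D(y) = -1/9*(-1) = 1/9)
(P + D(5))**2 = (-120 + 1/9)**2 = (-1079/9)**2 = 1164241/81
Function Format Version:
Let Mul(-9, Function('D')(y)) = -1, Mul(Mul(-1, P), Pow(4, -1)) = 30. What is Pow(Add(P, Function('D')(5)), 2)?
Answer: Rational(1164241, 81) ≈ 14373.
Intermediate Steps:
P = -120 (P = Mul(-4, 30) = -120)
Function('D')(y) = Rational(1, 9) (Function('D')(y) = Mul(Rational(-1, 9), -1) = Rational(1, 9))
Pow(Add(P, Function('D')(5)), 2) = Pow(Add(-120, Rational(1, 9)), 2) = Pow(Rational(-1079, 9), 2) = Rational(1164241, 81)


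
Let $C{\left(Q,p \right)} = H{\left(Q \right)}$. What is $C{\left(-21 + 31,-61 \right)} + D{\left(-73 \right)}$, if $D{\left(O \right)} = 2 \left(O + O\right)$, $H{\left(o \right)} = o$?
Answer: $-282$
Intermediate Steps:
$C{\left(Q,p \right)} = Q$
$D{\left(O \right)} = 4 O$ ($D{\left(O \right)} = 2 \cdot 2 O = 4 O$)
$C{\left(-21 + 31,-61 \right)} + D{\left(-73 \right)} = \left(-21 + 31\right) + 4 \left(-73\right) = 10 - 292 = -282$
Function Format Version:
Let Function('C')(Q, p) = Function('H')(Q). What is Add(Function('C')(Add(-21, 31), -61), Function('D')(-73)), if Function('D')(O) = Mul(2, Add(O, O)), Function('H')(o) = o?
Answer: -282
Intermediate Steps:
Function('C')(Q, p) = Q
Function('D')(O) = Mul(4, O) (Function('D')(O) = Mul(2, Mul(2, O)) = Mul(4, O))
Add(Function('C')(Add(-21, 31), -61), Function('D')(-73)) = Add(Add(-21, 31), Mul(4, -73)) = Add(10, -292) = -282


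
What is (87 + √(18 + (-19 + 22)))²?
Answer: (87 + √21)² ≈ 8387.4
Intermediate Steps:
(87 + √(18 + (-19 + 22)))² = (87 + √(18 + 3))² = (87 + √21)²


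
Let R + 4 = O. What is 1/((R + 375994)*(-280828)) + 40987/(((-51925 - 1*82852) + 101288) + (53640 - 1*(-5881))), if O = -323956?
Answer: 74865850793999/47549413910608 ≈ 1.5745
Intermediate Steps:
R = -323960 (R = -4 - 323956 = -323960)
1/((R + 375994)*(-280828)) + 40987/(((-51925 - 1*82852) + 101288) + (53640 - 1*(-5881))) = 1/((-323960 + 375994)*(-280828)) + 40987/(((-51925 - 1*82852) + 101288) + (53640 - 1*(-5881))) = -1/280828/52034 + 40987/(((-51925 - 82852) + 101288) + (53640 + 5881)) = (1/52034)*(-1/280828) + 40987/((-134777 + 101288) + 59521) = -1/14612604152 + 40987/(-33489 + 59521) = -1/14612604152 + 40987/26032 = 74865850793999/47549413910608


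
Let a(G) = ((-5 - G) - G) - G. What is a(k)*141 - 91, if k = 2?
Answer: -1642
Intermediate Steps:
a(G) = -5 - 3*G (a(G) = (-5 - 2*G) - G = -5 - 3*G)
a(k)*141 - 91 = (-5 - 3*2)*141 - 91 = (-5 - 6)*141 - 91 = -11*141 - 91 = -1551 - 91 = -1642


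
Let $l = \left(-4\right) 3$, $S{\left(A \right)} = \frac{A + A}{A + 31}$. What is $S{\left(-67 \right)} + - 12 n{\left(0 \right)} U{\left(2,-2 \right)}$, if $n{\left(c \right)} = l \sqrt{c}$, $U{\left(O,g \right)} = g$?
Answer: $\frac{67}{18} \approx 3.7222$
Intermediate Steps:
$S{\left(A \right)} = \frac{2 A}{31 + A}$
$l = -12$
$n{\left(c \right)} = - 12 \sqrt{c}$
$S{\left(-67 \right)} + - 12 n{\left(0 \right)} U{\left(2,-2 \right)} = 2 \left(-67\right) \frac{1}{31 - 67} + - 12 \left(- 12 \sqrt{0}\right) \left(-2\right) = 2 \left(-67\right) \frac{1}{-36} + - 12 \left(\left(-12\right) 0\right) \left(-2\right) = 2 \left(-67\right) \left(- \frac{1}{36}\right) + \left(-12\right) 0 \left(-2\right) = \frac{67}{18} + 0 \left(-2\right) = \frac{67}{18} + 0 = \frac{67}{18}$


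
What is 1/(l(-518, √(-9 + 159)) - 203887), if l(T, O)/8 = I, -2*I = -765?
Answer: -1/200827 ≈ -4.9794e-6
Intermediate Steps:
I = 765/2 (I = -½*(-765) = 765/2 ≈ 382.50)
l(T, O) = 3060 (l(T, O) = 8*(765/2) = 3060)
1/(l(-518, √(-9 + 159)) - 203887) = 1/(3060 - 203887) = 1/(-200827) = -1/200827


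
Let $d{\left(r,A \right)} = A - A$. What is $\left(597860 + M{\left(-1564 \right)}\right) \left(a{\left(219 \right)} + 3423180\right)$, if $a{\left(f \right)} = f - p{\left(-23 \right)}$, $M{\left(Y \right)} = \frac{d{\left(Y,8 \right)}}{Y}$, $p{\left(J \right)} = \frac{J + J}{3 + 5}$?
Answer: $2046716763835$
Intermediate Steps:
$d{\left(r,A \right)} = 0$
$p{\left(J \right)} = \frac{J}{4}$ ($p{\left(J \right)} = \frac{2 J}{8} = 2 J \frac{1}{8} = \frac{J}{4}$)
$M{\left(Y \right)} = 0$ ($M{\left(Y \right)} = \frac{0}{Y} = 0$)
$a{\left(f \right)} = \frac{23}{4} + f$ ($a{\left(f \right)} = f - \frac{1}{4} \left(-23\right) = f - - \frac{23}{4} = f + \frac{23}{4} = \frac{23}{4} + f$)
$\left(597860 + M{\left(-1564 \right)}\right) \left(a{\left(219 \right)} + 3423180\right) = \left(597860 + 0\right) \left(\left(\frac{23}{4} + 219\right) + 3423180\right) = 597860 \left(\frac{899}{4} + 3423180\right) = 597860 \cdot \frac{13693619}{4} = 2046716763835$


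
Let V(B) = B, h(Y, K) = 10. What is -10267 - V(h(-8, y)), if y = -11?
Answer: -10277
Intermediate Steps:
-10267 - V(h(-8, y)) = -10267 - 1*10 = -10267 - 10 = -10277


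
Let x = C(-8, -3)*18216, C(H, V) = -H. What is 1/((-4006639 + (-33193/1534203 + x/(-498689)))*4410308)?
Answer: -765090159867/13519535936690316115478392 ≈ -5.6591e-14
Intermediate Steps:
x = 145728 (x = -1*(-8)*18216 = 8*18216 = 145728)
1/((-4006639 + (-33193/1534203 + x/(-498689)))*4410308) = 1/((-4006639 + (-33193/1534203 + 145728/(-498689)))*4410308) = (1/4410308)/(-4006639 + (-33193*1/1534203 + 145728*(-1/498689))) = (1/4410308)/(-4006639 + (-33193/1534203 - 145728/498689)) = (1/4410308)/(-4006639 - 240129318761/765090159867) = (1/4410308)/(-3065440313168675774/765090159867) = -765090159867/3065440313168675774*1/4410308 = -765090159867/13519535936690316115478392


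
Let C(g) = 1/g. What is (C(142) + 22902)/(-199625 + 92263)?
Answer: -3252085/15245404 ≈ -0.21332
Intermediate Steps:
(C(142) + 22902)/(-199625 + 92263) = (1/142 + 22902)/(-199625 + 92263) = (1/142 + 22902)/(-107362) = (3252085/142)*(-1/107362) = -3252085/15245404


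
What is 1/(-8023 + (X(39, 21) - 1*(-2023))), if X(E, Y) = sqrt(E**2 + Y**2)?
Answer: -1000/5999673 - sqrt(218)/11999346 ≈ -0.00016791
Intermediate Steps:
1/(-8023 + (X(39, 21) - 1*(-2023))) = 1/(-8023 + (sqrt(39**2 + 21**2) - 1*(-2023))) = 1/(-8023 + (sqrt(1521 + 441) + 2023)) = 1/(-8023 + (sqrt(1962) + 2023)) = 1/(-8023 + (3*sqrt(218) + 2023)) = 1/(-8023 + (2023 + 3*sqrt(218))) = 1/(-6000 + 3*sqrt(218))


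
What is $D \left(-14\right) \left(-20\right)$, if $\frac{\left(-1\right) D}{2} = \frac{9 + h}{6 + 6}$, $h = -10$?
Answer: $\frac{140}{3} \approx 46.667$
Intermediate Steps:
$D = \frac{1}{6}$ ($D = - 2 \frac{9 - 10}{6 + 6} = - 2 \left(- \frac{1}{12}\right) = - 2 \left(\left(-1\right) \frac{1}{12}\right) = \left(-2\right) \left(- \frac{1}{12}\right) = \frac{1}{6} \approx 0.16667$)
$D \left(-14\right) \left(-20\right) = \frac{1}{6} \left(-14\right) \left(-20\right) = \left(- \frac{7}{3}\right) \left(-20\right) = \frac{140}{3}$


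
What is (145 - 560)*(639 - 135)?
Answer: -209160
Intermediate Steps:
(145 - 560)*(639 - 135) = -415*504 = -209160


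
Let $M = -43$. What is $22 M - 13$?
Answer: $-959$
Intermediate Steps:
$22 M - 13 = 22 \left(-43\right) - 13 = -946 - 13 = -959$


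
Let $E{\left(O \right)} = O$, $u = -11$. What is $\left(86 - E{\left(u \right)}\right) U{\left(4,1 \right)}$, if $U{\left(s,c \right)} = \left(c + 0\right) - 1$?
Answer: $0$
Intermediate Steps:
$U{\left(s,c \right)} = -1 + c$ ($U{\left(s,c \right)} = c - 1 = -1 + c$)
$\left(86 - E{\left(u \right)}\right) U{\left(4,1 \right)} = \left(86 - -11\right) \left(-1 + 1\right) = \left(86 + 11\right) 0 = 97 \cdot 0 = 0$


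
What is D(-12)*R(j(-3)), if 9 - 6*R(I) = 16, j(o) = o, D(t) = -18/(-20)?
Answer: -21/20 ≈ -1.0500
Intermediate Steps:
D(t) = 9/10 (D(t) = -18*(-1/20) = 9/10)
R(I) = -7/6 (R(I) = 3/2 - ⅙*16 = 3/2 - 8/3 = -7/6)
D(-12)*R(j(-3)) = (9/10)*(-7/6) = -21/20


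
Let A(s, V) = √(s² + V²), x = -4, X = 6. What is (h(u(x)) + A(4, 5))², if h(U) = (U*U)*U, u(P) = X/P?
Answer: 3353/64 - 27*√41/4 ≈ 9.1695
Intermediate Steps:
u(P) = 6/P
A(s, V) = √(V² + s²)
h(U) = U³ (h(U) = U²*U = U³)
(h(u(x)) + A(4, 5))² = ((6/(-4))³ + √(5² + 4²))² = ((6*(-¼))³ + √(25 + 16))² = ((-3/2)³ + √41)² = (-27/8 + √41)²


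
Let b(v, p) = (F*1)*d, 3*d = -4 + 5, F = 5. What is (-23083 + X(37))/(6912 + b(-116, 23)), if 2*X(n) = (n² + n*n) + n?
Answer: -130173/41482 ≈ -3.1381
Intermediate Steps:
d = ⅓ (d = (-4 + 5)/3 = (⅓)*1 = ⅓ ≈ 0.33333)
X(n) = n² + n/2 (X(n) = ((n² + n*n) + n)/2 = ((n² + n²) + n)/2 = (2*n² + n)/2 = (n + 2*n²)/2 = n² + n/2)
b(v, p) = 5/3 (b(v, p) = (5*1)*(⅓) = 5*(⅓) = 5/3)
(-23083 + X(37))/(6912 + b(-116, 23)) = (-23083 + 37*(½ + 37))/(6912 + 5/3) = (-23083 + 37*(75/2))/(20741/3) = (-23083 + 2775/2)*(3/20741) = -43391/2*3/20741 = -130173/41482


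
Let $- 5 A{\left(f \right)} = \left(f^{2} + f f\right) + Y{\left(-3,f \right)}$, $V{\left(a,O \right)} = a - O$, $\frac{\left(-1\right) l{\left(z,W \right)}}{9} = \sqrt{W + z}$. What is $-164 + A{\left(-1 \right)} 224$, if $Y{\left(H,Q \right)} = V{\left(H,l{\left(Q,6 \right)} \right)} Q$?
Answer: $-388 + \frac{2016 \sqrt{5}}{5} \approx 513.58$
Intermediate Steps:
$l{\left(z,W \right)} = - 9 \sqrt{W + z}$
$Y{\left(H,Q \right)} = Q \left(H + 9 \sqrt{6 + Q}\right)$ ($Y{\left(H,Q \right)} = \left(H - - 9 \sqrt{6 + Q}\right) Q = \left(H + 9 \sqrt{6 + Q}\right) Q = Q \left(H + 9 \sqrt{6 + Q}\right)$)
$A{\left(f \right)} = - \frac{2 f^{2}}{5} - \frac{f \left(-3 + 9 \sqrt{6 + f}\right)}{5}$ ($A{\left(f \right)} = - \frac{\left(f^{2} + f f\right) + f \left(-3 + 9 \sqrt{6 + f}\right)}{5} = - \frac{\left(f^{2} + f^{2}\right) + f \left(-3 + 9 \sqrt{6 + f}\right)}{5} = - \frac{2 f^{2} + f \left(-3 + 9 \sqrt{6 + f}\right)}{5} = - \frac{2 f^{2}}{5} - \frac{f \left(-3 + 9 \sqrt{6 + f}\right)}{5}$)
$-164 + A{\left(-1 \right)} 224 = -164 + \frac{1}{5} \left(-1\right) \left(3 - 9 \sqrt{6 - 1} - -2\right) 224 = -164 + \frac{1}{5} \left(-1\right) \left(3 - 9 \sqrt{5} + 2\right) 224 = -164 + \frac{1}{5} \left(-1\right) \left(5 - 9 \sqrt{5}\right) 224 = -164 + \left(-1 + \frac{9 \sqrt{5}}{5}\right) 224 = -164 - \left(224 - \frac{2016 \sqrt{5}}{5}\right) = -388 + \frac{2016 \sqrt{5}}{5}$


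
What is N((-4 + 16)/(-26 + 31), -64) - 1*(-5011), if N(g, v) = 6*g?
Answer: 25127/5 ≈ 5025.4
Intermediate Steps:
N((-4 + 16)/(-26 + 31), -64) - 1*(-5011) = 6*((-4 + 16)/(-26 + 31)) - 1*(-5011) = 6*(12/5) + 5011 = 72/5 + 5011 = 25127/5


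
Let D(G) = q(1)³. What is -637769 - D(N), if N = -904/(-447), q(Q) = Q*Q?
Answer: -637770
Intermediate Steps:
q(Q) = Q²
N = 904/447 (N = -904*(-1/447) = 904/447 ≈ 2.0224)
D(G) = 1 (D(G) = (1²)³ = 1³ = 1)
-637769 - D(N) = -637769 - 1*1 = -637769 - 1 = -637770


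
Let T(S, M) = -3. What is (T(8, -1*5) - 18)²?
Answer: 441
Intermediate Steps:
(T(8, -1*5) - 18)² = (-3 - 18)² = (-21)² = 441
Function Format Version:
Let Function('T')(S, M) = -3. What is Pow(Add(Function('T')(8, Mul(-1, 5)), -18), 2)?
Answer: 441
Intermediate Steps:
Pow(Add(Function('T')(8, Mul(-1, 5)), -18), 2) = Pow(Add(-3, -18), 2) = Pow(-21, 2) = 441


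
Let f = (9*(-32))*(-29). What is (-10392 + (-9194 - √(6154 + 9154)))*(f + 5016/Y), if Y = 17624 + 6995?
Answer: -575332885392/3517 - 411245808*√3827/24619 ≈ -1.6462e+8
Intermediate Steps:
Y = 24619
f = 8352 (f = -288*(-29) = 8352)
(-10392 + (-9194 - √(6154 + 9154)))*(f + 5016/Y) = (-10392 + (-9194 - √(6154 + 9154)))*(8352 + 5016/24619) = (-10392 + (-9194 - √15308))*(8352 + 5016*(1/24619)) = (-10392 + (-9194 - 2*√3827))*(8352 + 5016/24619) = (-10392 + (-9194 - 2*√3827))*(205622904/24619) = (-19586 - 2*√3827)*(205622904/24619) = -575332885392/3517 - 411245808*√3827/24619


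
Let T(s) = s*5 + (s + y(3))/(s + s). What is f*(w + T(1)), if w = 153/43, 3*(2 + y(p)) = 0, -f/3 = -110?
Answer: 114345/43 ≈ 2659.2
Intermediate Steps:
f = 330 (f = -3*(-110) = 330)
y(p) = -2 (y(p) = -2 + (⅓)*0 = -2 + 0 = -2)
w = 153/43 (w = 153*(1/43) = 153/43 ≈ 3.5581)
T(s) = 5*s + (-2 + s)/(2*s) (T(s) = s*5 + (s - 2)/(s + s) = 5*s + (-2 + s)/((2*s)) = 5*s + (-2 + s)*(1/(2*s)) = 5*s + (-2 + s)/(2*s))
f*(w + T(1)) = 330*(153/43 + (½ - 1/1 + 5*1)) = 330*(153/43 + (½ - 1*1 + 5)) = 330*(153/43 + (½ - 1 + 5)) = 330*(153/43 + 9/2) = 330*(693/86) = 114345/43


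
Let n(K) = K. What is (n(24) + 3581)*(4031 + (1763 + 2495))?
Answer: 29881845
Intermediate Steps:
(n(24) + 3581)*(4031 + (1763 + 2495)) = (24 + 3581)*(4031 + (1763 + 2495)) = 3605*(4031 + 4258) = 3605*8289 = 29881845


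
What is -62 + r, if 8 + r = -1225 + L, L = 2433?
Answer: 1138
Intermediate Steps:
r = 1200 (r = -8 + (-1225 + 2433) = -8 + 1208 = 1200)
-62 + r = -62 + 1200 = 1138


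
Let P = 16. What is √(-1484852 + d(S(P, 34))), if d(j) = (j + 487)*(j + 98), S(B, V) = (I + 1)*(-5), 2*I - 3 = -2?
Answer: I*√5765829/2 ≈ 1200.6*I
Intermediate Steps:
I = ½ (I = 3/2 + (½)*(-2) = 3/2 - 1 = ½ ≈ 0.50000)
S(B, V) = -15/2 (S(B, V) = (½ + 1)*(-5) = (3/2)*(-5) = -15/2)
d(j) = (98 + j)*(487 + j) (d(j) = (487 + j)*(98 + j) = (98 + j)*(487 + j))
√(-1484852 + d(S(P, 34))) = √(-1484852 + (47726 + (-15/2)² + 585*(-15/2))) = √(-1484852 + (47726 + 225/4 - 8775/2)) = √(-1484852 + 173579/4) = √(-5765829/4) = I*√5765829/2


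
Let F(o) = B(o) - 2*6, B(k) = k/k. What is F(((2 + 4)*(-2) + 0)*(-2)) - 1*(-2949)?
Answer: 2938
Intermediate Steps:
B(k) = 1
F(o) = -11 (F(o) = 1 - 2*6 = 1 - 12 = -11)
F(((2 + 4)*(-2) + 0)*(-2)) - 1*(-2949) = -11 - 1*(-2949) = -11 + 2949 = 2938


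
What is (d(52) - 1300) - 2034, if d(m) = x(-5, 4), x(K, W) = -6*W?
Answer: -3358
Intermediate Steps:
d(m) = -24 (d(m) = -6*4 = -24)
(d(52) - 1300) - 2034 = (-24 - 1300) - 2034 = -1324 - 2034 = -3358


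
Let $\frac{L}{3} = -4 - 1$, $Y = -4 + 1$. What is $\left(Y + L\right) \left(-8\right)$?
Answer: $144$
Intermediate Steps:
$Y = -3$
$L = -15$ ($L = 3 \left(-4 - 1\right) = 3 \left(-5\right) = -15$)
$\left(Y + L\right) \left(-8\right) = \left(-3 - 15\right) \left(-8\right) = \left(-18\right) \left(-8\right) = 144$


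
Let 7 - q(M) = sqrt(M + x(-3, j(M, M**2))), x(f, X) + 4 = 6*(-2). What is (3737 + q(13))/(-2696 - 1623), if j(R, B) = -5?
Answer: -3744/4319 + I*sqrt(3)/4319 ≈ -0.86687 + 0.00040103*I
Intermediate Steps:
x(f, X) = -16 (x(f, X) = -4 + 6*(-2) = -4 - 12 = -16)
q(M) = 7 - sqrt(-16 + M) (q(M) = 7 - sqrt(M - 16) = 7 - sqrt(-16 + M))
(3737 + q(13))/(-2696 - 1623) = (3737 + (7 - sqrt(-16 + 13)))/(-2696 - 1623) = (3737 + (7 - sqrt(-3)))/(-4319) = (3737 + (7 - I*sqrt(3)))*(-1/4319) = (3744 - I*sqrt(3))*(-1/4319) = -3744/4319 + I*sqrt(3)/4319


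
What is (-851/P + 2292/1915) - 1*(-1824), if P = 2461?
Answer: 373921109/204905 ≈ 1824.9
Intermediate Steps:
(-851/P + 2292/1915) - 1*(-1824) = (-851/2461 + 2292/1915) - 1*(-1824) = (-851*1/2461 + 2292*(1/1915)) + 1824 = (-37/107 + 2292/1915) + 1824 = 174389/204905 + 1824 = 373921109/204905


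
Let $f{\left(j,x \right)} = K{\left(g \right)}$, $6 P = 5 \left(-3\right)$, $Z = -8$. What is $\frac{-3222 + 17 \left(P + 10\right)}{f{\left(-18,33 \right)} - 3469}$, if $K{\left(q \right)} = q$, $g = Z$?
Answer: $\frac{2063}{2318} \approx 0.88999$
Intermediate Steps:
$g = -8$
$P = - \frac{5}{2}$ ($P = \frac{5 \left(-3\right)}{6} = \frac{1}{6} \left(-15\right) = - \frac{5}{2} \approx -2.5$)
$f{\left(j,x \right)} = -8$
$\frac{-3222 + 17 \left(P + 10\right)}{f{\left(-18,33 \right)} - 3469} = \frac{-3222 + 17 \left(- \frac{5}{2} + 10\right)}{-8 - 3469} = \frac{-3222 + 17 \cdot \frac{15}{2}}{-3477} = \left(-3222 + \frac{255}{2}\right) \left(- \frac{1}{3477}\right) = \left(- \frac{6189}{2}\right) \left(- \frac{1}{3477}\right) = \frac{2063}{2318}$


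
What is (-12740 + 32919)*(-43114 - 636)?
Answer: -882831250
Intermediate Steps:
(-12740 + 32919)*(-43114 - 636) = 20179*(-43750) = -882831250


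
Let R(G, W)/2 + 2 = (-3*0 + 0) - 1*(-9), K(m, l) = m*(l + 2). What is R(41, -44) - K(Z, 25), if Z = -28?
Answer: 770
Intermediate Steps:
K(m, l) = m*(2 + l)
R(G, W) = 14 (R(G, W) = -4 + 2*((-3*0 + 0) - 1*(-9)) = -4 + 2*((0 + 0) + 9) = -4 + 2*(0 + 9) = -4 + 2*9 = -4 + 18 = 14)
R(41, -44) - K(Z, 25) = 14 - (-28)*(2 + 25) = 14 - (-28)*27 = 14 - 1*(-756) = 14 + 756 = 770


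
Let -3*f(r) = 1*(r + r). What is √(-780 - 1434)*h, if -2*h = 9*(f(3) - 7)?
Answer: 243*I*√246/2 ≈ 1905.7*I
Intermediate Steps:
f(r) = -2*r/3 (f(r) = -(r + r)/3 = -2*r/3)
h = 81/2 (h = -9*(-⅔*3 - 7)/2 = -9*(-2 - 7)/2 = -9*(-9)/2 = -½*(-81) = 81/2 ≈ 40.500)
√(-780 - 1434)*h = √(-780 - 1434)*(81/2) = √(-2214)*(81/2) = (3*I*√246)*(81/2) = 243*I*√246/2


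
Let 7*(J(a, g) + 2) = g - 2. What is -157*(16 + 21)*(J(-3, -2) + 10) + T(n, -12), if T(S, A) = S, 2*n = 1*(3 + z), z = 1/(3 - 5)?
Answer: -1208237/28 ≈ -43151.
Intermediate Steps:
z = -1/2 (z = 1/(-2) = -1/2 ≈ -0.50000)
J(a, g) = -16/7 + g/7 (J(a, g) = -2 + (g - 2)/7 = -2 + (-2 + g)/7 = -2 + (-2/7 + g/7) = -16/7 + g/7)
n = 5/4 (n = (1*(3 - 1/2))/2 = (1*(5/2))/2 = (1/2)*(5/2) = 5/4 ≈ 1.2500)
-157*(16 + 21)*(J(-3, -2) + 10) + T(n, -12) = -157*(16 + 21)*((-16/7 + (1/7)*(-2)) + 10) + 5/4 = -5809*((-16/7 - 2/7) + 10) + 5/4 = -5809*(-18/7 + 10) + 5/4 = -5809*52/7 + 5/4 = -157*1924/7 + 5/4 = -302068/7 + 5/4 = -1208237/28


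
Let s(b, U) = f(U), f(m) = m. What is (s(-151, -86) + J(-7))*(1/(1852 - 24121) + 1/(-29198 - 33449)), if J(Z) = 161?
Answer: -163300/35771437 ≈ -0.0045651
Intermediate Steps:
s(b, U) = U
(s(-151, -86) + J(-7))*(1/(1852 - 24121) + 1/(-29198 - 33449)) = (-86 + 161)*(1/(1852 - 24121) + 1/(-29198 - 33449)) = 75*(1/(-22269) + 1/(-62647)) = 75*(-1/22269 - 1/62647) = 75*(-6532/107314311) = -163300/35771437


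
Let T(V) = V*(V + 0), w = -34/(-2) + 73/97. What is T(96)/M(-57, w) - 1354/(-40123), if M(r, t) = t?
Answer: 5978394614/11515301 ≈ 519.17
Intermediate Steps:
w = 1722/97 (w = -34*(-½) + 73*(1/97) = 17 + 73/97 = 1722/97 ≈ 17.753)
T(V) = V² (T(V) = V*V = V²)
T(96)/M(-57, w) - 1354/(-40123) = 96²/(1722/97) - 1354/(-40123) = 9216*(97/1722) - 1354*(-1/40123) = 148992/287 + 1354/40123 = 5978394614/11515301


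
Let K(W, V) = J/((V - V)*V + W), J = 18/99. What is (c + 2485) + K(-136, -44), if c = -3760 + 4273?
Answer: 2242503/748 ≈ 2998.0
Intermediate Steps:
c = 513
J = 2/11 (J = 18*(1/99) = 2/11 ≈ 0.18182)
K(W, V) = 2/(11*W) (K(W, V) = 2/(11*((V - V)*V + W)) = 2/(11*(0*V + W)) = 2/(11*(0 + W)) = 2/(11*W))
(c + 2485) + K(-136, -44) = (513 + 2485) + (2/11)/(-136) = 2998 + (2/11)*(-1/136) = 2998 - 1/748 = 2242503/748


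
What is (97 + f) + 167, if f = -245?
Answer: 19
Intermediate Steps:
(97 + f) + 167 = (97 - 245) + 167 = -148 + 167 = 19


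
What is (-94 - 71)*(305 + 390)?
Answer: -114675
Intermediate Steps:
(-94 - 71)*(305 + 390) = -165*695 = -114675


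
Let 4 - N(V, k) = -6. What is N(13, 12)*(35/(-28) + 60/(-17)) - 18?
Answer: -2237/34 ≈ -65.794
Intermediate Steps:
N(V, k) = 10 (N(V, k) = 4 - 1*(-6) = 4 + 6 = 10)
N(13, 12)*(35/(-28) + 60/(-17)) - 18 = 10*(35/(-28) + 60/(-17)) - 18 = 10*(35*(-1/28) + 60*(-1/17)) - 18 = 10*(-5/4 - 60/17) - 18 = 10*(-325/68) - 18 = -1625/34 - 18 = -2237/34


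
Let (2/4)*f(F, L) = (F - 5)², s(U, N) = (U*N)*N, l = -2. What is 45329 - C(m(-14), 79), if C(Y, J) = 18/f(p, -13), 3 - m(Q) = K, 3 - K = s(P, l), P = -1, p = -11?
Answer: 11604215/256 ≈ 45329.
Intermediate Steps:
s(U, N) = U*N² (s(U, N) = (N*U)*N = U*N²)
f(F, L) = 2*(-5 + F)² (f(F, L) = 2*(F - 5)² = 2*(-5 + F)²)
K = 7 (K = 3 - (-1)*(-2)² = 3 - (-1)*4 = 3 - 1*(-4) = 3 + 4 = 7)
m(Q) = -4 (m(Q) = 3 - 1*7 = 3 - 7 = -4)
C(Y, J) = 9/256 (C(Y, J) = 18/((2*(-5 - 11)²)) = 18/((2*(-16)²)) = 18/((2*256)) = 18/512 = 18*(1/512) = 9/256)
45329 - C(m(-14), 79) = 45329 - 1*9/256 = 45329 - 9/256 = 11604215/256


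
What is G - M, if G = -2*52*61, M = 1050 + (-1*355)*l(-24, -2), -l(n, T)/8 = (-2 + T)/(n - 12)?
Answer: -69386/9 ≈ -7709.6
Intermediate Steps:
l(n, T) = -8*(-2 + T)/(-12 + n) (l(n, T) = -8*(-2 + T)/(n - 12) = -8*(-2 + T)/(-12 + n))
M = 12290/9 (M = 1050 + (-1*355)*(8*(2 - 1*(-2))/(-12 - 24)) = 1050 - 2840*(2 + 2)/(-36) = 1050 - 2840*(-1)*4/36 = 1050 - 355*(-8/9) = 1050 + 2840/9 = 12290/9 ≈ 1365.6)
G = -6344 (G = -104*61 = -6344)
G - M = -6344 - 1*12290/9 = -6344 - 12290/9 = -69386/9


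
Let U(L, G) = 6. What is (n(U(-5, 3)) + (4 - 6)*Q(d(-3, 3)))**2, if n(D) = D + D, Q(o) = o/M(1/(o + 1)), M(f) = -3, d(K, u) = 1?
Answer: 1444/9 ≈ 160.44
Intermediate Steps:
Q(o) = -o/3 (Q(o) = o/(-3) = o*(-1/3) = -o/3)
n(D) = 2*D
(n(U(-5, 3)) + (4 - 6)*Q(d(-3, 3)))**2 = (2*6 + (4 - 6)*(-1/3*1))**2 = (12 - 2*(-1/3))**2 = (12 + 2/3)**2 = (38/3)**2 = 1444/9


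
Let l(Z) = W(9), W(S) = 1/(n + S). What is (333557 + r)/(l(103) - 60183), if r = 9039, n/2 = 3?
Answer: -1284735/225686 ≈ -5.6926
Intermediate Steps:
n = 6 (n = 2*3 = 6)
W(S) = 1/(6 + S)
l(Z) = 1/15 (l(Z) = 1/(6 + 9) = 1/15)
(333557 + r)/(l(103) - 60183) = (333557 + 9039)/(1/15 - 60183) = 342596/(-902744/15) = 342596*(-15/902744) = -1284735/225686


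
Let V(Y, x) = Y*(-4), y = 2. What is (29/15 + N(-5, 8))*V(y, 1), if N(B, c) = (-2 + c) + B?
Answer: -352/15 ≈ -23.467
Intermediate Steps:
V(Y, x) = -4*Y
N(B, c) = -2 + B + c
(29/15 + N(-5, 8))*V(y, 1) = (29/15 + (-2 - 5 + 8))*(-4*2) = (29*(1/15) + 1)*(-8) = (29/15 + 1)*(-8) = (44/15)*(-8) = -352/15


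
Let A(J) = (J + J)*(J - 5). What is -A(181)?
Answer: -63712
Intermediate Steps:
A(J) = 2*J*(-5 + J) (A(J) = (2*J)*(-5 + J) = 2*J*(-5 + J))
-A(181) = -2*181*(-5 + 181) = -2*181*176 = -1*63712 = -63712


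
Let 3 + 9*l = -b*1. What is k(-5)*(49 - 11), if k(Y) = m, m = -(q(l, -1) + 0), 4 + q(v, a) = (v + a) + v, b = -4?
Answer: 1634/9 ≈ 181.56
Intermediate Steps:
l = 1/9 (l = -1/3 + (-1*(-4)*1)/9 = -1/3 + (4*1)/9 = -1/3 + (1/9)*4 = -1/3 + 4/9 = 1/9 ≈ 0.11111)
q(v, a) = -4 + a + 2*v (q(v, a) = -4 + ((v + a) + v) = -4 + ((a + v) + v) = -4 + (a + 2*v) = -4 + a + 2*v)
m = 43/9 (m = -((-4 - 1 + 2*(1/9)) + 0) = -((-4 - 1 + 2/9) + 0) = -(-43/9 + 0) = -1*(-43/9) = 43/9 ≈ 4.7778)
k(Y) = 43/9
k(-5)*(49 - 11) = 43*(49 - 11)/9 = (43/9)*38 = 1634/9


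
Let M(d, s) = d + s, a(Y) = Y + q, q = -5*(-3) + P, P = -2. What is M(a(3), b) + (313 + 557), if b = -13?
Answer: 873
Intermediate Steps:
q = 13 (q = -5*(-3) - 2 = 15 - 2 = 13)
a(Y) = 13 + Y (a(Y) = Y + 13 = 13 + Y)
M(a(3), b) + (313 + 557) = ((13 + 3) - 13) + (313 + 557) = (16 - 13) + 870 = 3 + 870 = 873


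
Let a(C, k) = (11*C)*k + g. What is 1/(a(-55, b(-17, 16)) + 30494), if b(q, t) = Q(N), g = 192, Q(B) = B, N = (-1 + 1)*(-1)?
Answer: 1/30686 ≈ 3.2588e-5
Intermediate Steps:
N = 0 (N = 0*(-1) = 0)
b(q, t) = 0
a(C, k) = 192 + 11*C*k (a(C, k) = (11*C)*k + 192 = 11*C*k + 192 = 192 + 11*C*k)
1/(a(-55, b(-17, 16)) + 30494) = 1/((192 + 11*(-55)*0) + 30494) = 1/((192 + 0) + 30494) = 1/(192 + 30494) = 1/30686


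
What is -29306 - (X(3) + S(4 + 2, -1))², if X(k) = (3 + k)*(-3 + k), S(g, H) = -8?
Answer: -29370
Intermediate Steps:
X(k) = (-3 + k)*(3 + k)
-29306 - (X(3) + S(4 + 2, -1))² = -29306 - ((-9 + 3²) - 8)² = -29306 - ((-9 + 9) - 8)² = -29306 - (0 - 8)² = -29306 - 1*(-8)² = -29306 - 1*64 = -29306 - 64 = -29370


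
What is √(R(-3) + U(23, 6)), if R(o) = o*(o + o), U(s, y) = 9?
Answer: 3*√3 ≈ 5.1962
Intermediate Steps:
R(o) = 2*o² (R(o) = o*(2*o) = 2*o²)
√(R(-3) + U(23, 6)) = √(2*(-3)² + 9) = √(2*9 + 9) = √(18 + 9) = √27 = 3*√3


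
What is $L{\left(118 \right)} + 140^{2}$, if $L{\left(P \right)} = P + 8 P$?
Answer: $20662$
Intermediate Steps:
$L{\left(P \right)} = 9 P$
$L{\left(118 \right)} + 140^{2} = 9 \cdot 118 + 140^{2} = 1062 + 19600 = 20662$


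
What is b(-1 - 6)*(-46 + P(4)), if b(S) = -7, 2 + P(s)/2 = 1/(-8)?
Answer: 1407/4 ≈ 351.75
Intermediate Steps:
P(s) = -17/4 (P(s) = -4 + 2/(-8) = -4 + 2*(-1/8) = -4 - 1/4 = -17/4)
b(-1 - 6)*(-46 + P(4)) = -7*(-46 - 17/4) = -7*(-201/4) = 1407/4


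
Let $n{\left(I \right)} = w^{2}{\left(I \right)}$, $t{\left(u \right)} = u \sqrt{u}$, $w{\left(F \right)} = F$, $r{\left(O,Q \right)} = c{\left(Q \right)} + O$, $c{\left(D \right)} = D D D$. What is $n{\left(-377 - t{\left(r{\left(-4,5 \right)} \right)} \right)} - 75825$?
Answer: $2841439$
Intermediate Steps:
$c{\left(D \right)} = D^{3}$ ($c{\left(D \right)} = D^{2} D = D^{3}$)
$r{\left(O,Q \right)} = O + Q^{3}$ ($r{\left(O,Q \right)} = Q^{3} + O = O + Q^{3}$)
$t{\left(u \right)} = u^{\frac{3}{2}}$
$n{\left(I \right)} = I^{2}$
$n{\left(-377 - t{\left(r{\left(-4,5 \right)} \right)} \right)} - 75825 = \left(-377 - \left(-4 + 5^{3}\right)^{\frac{3}{2}}\right)^{2} - 75825 = \left(-377 - \left(-4 + 125\right)^{\frac{3}{2}}\right)^{2} - 75825 = \left(-377 - 121^{\frac{3}{2}}\right)^{2} - 75825 = \left(-377 - 1331\right)^{2} - 75825 = \left(-1708\right)^{2} - 75825 = 2917264 - 75825 = 2841439$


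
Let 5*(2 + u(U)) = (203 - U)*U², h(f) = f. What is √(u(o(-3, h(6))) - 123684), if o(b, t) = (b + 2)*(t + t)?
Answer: I*√117494 ≈ 342.77*I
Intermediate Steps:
o(b, t) = 2*t*(2 + b) (o(b, t) = (2 + b)*(2*t) = 2*t*(2 + b))
u(U) = -2 + U²*(203 - U)/5 (u(U) = -2 + ((203 - U)*U²)/5 = -2 + (U²*(203 - U))/5 = -2 + U²*(203 - U)/5)
√(u(o(-3, h(6))) - 123684) = √((-2 - 1728*(2 - 3)³/5 + 203*(2*6*(2 - 3))²/5) - 123684) = √((-2 - (2*6*(-1))³/5 + 203*(2*6*(-1))²/5) - 123684) = √((-2 - ⅕*(-12)³ + (203/5)*(-12)²) - 123684) = √((-2 - ⅕*(-1728) + (203/5)*144) - 123684) = √((-2 + 1728/5 + 29232/5) - 123684) = √(6190 - 123684) = √(-117494) = I*√117494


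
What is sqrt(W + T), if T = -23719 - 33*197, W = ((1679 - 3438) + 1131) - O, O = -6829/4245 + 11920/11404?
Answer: I*sqrt(4518235911921320595)/12102495 ≈ 175.63*I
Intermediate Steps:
O = -6819379/12102495 (O = -6829*1/4245 + 11920*(1/11404) = -6829/4245 + 2980/2851 = -6819379/12102495 ≈ -0.56347)
W = -7593547481/12102495 (W = ((1679 - 3438) + 1131) - 1*(-6819379/12102495) = (-1759 + 1131) + 6819379/12102495 = -628 + 6819379/12102495 = -7593547481/12102495 ≈ -627.44)
T = -30220 (T = -23719 - 6501 = -30220)
sqrt(W + T) = sqrt(-7593547481/12102495 - 30220) = sqrt(-373330946381/12102495) = I*sqrt(4518235911921320595)/12102495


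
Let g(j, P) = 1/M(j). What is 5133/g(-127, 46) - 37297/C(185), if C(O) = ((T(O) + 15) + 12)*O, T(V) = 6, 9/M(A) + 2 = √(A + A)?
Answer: -95614666/262515 - 15399*I*√254/86 ≈ -364.23 - 2853.7*I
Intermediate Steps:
M(A) = 9/(-2 + √2*√A) (M(A) = 9/(-2 + √(A + A)) = 9/(-2 + √(2*A)) = 9/(-2 + √2*√A))
C(O) = 33*O (C(O) = ((6 + 15) + 12)*O = (21 + 12)*O = 33*O)
g(j, P) = -2/9 + √2*√j/9 (g(j, P) = 1/(9/(-2 + √2*√j)) = -2/9 + √2*√j/9)
5133/g(-127, 46) - 37297/C(185) = 5133/(-2/9 + √2*√(-127)/9) - 37297/(33*185) = 5133/(-2/9 + √2*(I*√127)/9) - 37297/6105 = 5133/(-2/9 + I*√254/9) - 37297*1/6105 = 5133/(-2/9 + I*√254/9) - 37297/6105 = -37297/6105 + 5133/(-2/9 + I*√254/9)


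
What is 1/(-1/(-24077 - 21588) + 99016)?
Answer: 45665/4521565641 ≈ 1.0099e-5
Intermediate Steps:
1/(-1/(-24077 - 21588) + 99016) = 1/(-1/(-45665) + 99016) = 1/(-1*(-1/45665) + 99016) = 1/(1/45665 + 99016) = 1/(4521565641/45665) = 45665/4521565641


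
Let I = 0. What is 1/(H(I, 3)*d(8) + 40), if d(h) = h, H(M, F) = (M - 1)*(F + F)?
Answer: -⅛ ≈ -0.12500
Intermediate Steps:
H(M, F) = 2*F*(-1 + M) (H(M, F) = (-1 + M)*(2*F) = 2*F*(-1 + M))
1/(H(I, 3)*d(8) + 40) = 1/((2*3*(-1 + 0))*8 + 40) = 1/((2*3*(-1))*8 + 40) = 1/(-6*8 + 40) = 1/(-48 + 40) = 1/(-8) = -⅛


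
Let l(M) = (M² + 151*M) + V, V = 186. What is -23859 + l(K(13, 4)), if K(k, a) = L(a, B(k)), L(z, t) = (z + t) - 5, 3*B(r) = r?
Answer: -208427/9 ≈ -23159.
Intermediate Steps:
B(r) = r/3
L(z, t) = -5 + t + z (L(z, t) = (t + z) - 5 = -5 + t + z)
K(k, a) = -5 + a + k/3 (K(k, a) = -5 + k/3 + a = -5 + a + k/3)
l(M) = 186 + M² + 151*M (l(M) = (M² + 151*M) + 186 = 186 + M² + 151*M)
-23859 + l(K(13, 4)) = -23859 + (186 + (-5 + 4 + (⅓)*13)² + 151*(-5 + 4 + (⅓)*13)) = -23859 + (186 + (-5 + 4 + 13/3)² + 151*(-5 + 4 + 13/3)) = -23859 + (186 + (10/3)² + 151*(10/3)) = -23859 + (186 + 100/9 + 1510/3) = -23859 + 6304/9 = -208427/9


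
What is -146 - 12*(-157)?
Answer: 1738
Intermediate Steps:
-146 - 12*(-157) = -146 + 1884 = 1738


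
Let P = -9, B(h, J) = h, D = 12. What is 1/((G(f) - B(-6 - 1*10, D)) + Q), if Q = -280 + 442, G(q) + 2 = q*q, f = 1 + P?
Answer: 1/240 ≈ 0.0041667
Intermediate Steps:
f = -8 (f = 1 - 9 = -8)
G(q) = -2 + q**2 (G(q) = -2 + q*q = -2 + q**2)
Q = 162
1/((G(f) - B(-6 - 1*10, D)) + Q) = 1/(((-2 + (-8)**2) - (-6 - 1*10)) + 162) = 1/(((-2 + 64) - (-6 - 10)) + 162) = 1/((62 - 1*(-16)) + 162) = 1/((62 + 16) + 162) = 1/(78 + 162) = 1/240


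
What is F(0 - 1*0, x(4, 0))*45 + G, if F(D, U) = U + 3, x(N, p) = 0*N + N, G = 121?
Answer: 436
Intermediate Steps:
x(N, p) = N (x(N, p) = 0 + N = N)
F(D, U) = 3 + U
F(0 - 1*0, x(4, 0))*45 + G = (3 + 4)*45 + 121 = 7*45 + 121 = 315 + 121 = 436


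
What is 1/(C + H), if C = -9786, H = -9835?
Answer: -1/19621 ≈ -5.0966e-5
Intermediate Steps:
1/(C + H) = 1/(-9786 - 9835) = 1/(-19621) = -1/19621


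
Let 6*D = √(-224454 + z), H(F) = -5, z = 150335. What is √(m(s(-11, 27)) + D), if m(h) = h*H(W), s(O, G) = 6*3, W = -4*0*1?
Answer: √(-3240 + 6*I*√74119)/6 ≈ 2.3228 + 9.7671*I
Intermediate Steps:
W = 0 (W = 0*1 = 0)
s(O, G) = 18
m(h) = -5*h (m(h) = h*(-5) = -5*h)
D = I*√74119/6 (D = √(-224454 + 150335)/6 = √(-74119)/6 = (I*√74119)/6 = I*√74119/6 ≈ 45.375*I)
√(m(s(-11, 27)) + D) = √(-5*18 + I*√74119/6) = √(-90 + I*√74119/6)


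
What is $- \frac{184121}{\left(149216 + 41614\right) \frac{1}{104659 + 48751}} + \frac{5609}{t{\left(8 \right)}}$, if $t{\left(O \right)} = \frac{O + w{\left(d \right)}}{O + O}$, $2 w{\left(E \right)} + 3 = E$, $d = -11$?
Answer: $- \frac{1112015509}{19083} \approx -58273.0$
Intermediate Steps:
$w{\left(E \right)} = - \frac{3}{2} + \frac{E}{2}$
$t{\left(O \right)} = \frac{-7 + O}{2 O}$ ($t{\left(O \right)} = \frac{O + \left(- \frac{3}{2} + \frac{1}{2} \left(-11\right)\right)}{O + O} = \frac{O - 7}{2 O} = \left(O - 7\right) \frac{1}{2 O} = \left(-7 + O\right) \frac{1}{2 O} = \frac{-7 + O}{2 O}$)
$- \frac{184121}{\left(149216 + 41614\right) \frac{1}{104659 + 48751}} + \frac{5609}{t{\left(8 \right)}} = - \frac{184121}{\left(149216 + 41614\right) \frac{1}{104659 + 48751}} + \frac{5609}{\frac{1}{2} \cdot \frac{1}{8} \left(-7 + 8\right)} = - \frac{184121}{190830 \cdot \frac{1}{153410}} + \frac{5609}{\frac{1}{2} \cdot \frac{1}{8} \cdot 1} = - \frac{184121}{190830 \cdot \frac{1}{153410}} + 5609 \frac{1}{\frac{1}{16}} = - \frac{184121}{\frac{19083}{15341}} + 5609 \cdot 16 = \left(-184121\right) \frac{15341}{19083} + 89744 = - \frac{2824600261}{19083} + 89744 = - \frac{1112015509}{19083}$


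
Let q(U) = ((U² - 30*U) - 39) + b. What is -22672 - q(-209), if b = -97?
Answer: -72487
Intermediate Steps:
q(U) = -136 + U² - 30*U (q(U) = ((U² - 30*U) - 39) - 97 = (-39 + U² - 30*U) - 97 = -136 + U² - 30*U)
-22672 - q(-209) = -22672 - (-136 + (-209)² - 30*(-209)) = -22672 - (-136 + 43681 + 6270) = -22672 - 1*49815 = -22672 - 49815 = -72487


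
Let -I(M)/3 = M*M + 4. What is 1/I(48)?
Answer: -1/6924 ≈ -0.00014443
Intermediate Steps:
I(M) = -12 - 3*M² (I(M) = -3*(M*M + 4) = -3*(M² + 4) = -3*(4 + M²) = -12 - 3*M²)
1/I(48) = 1/(-12 - 3*48²) = 1/(-12 - 3*2304) = 1/(-12 - 6912) = 1/(-6924) = -1/6924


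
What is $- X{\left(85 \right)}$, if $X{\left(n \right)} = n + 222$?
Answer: $-307$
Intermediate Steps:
$X{\left(n \right)} = 222 + n$
$- X{\left(85 \right)} = - (222 + 85) = \left(-1\right) 307 = -307$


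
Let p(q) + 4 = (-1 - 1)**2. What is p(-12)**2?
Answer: 0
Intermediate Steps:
p(q) = 0 (p(q) = -4 + (-1 - 1)**2 = -4 + (-2)**2 = -4 + 4 = 0)
p(-12)**2 = 0**2 = 0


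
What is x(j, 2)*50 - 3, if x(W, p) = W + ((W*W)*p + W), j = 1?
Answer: 197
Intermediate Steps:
x(W, p) = 2*W + p*W² (x(W, p) = W + (W²*p + W) = W + (p*W² + W) = W + (W + p*W²) = 2*W + p*W²)
x(j, 2)*50 - 3 = (1*(2 + 1*2))*50 - 3 = (1*(2 + 2))*50 - 3 = (1*4)*50 - 3 = 4*50 - 3 = 200 - 3 = 197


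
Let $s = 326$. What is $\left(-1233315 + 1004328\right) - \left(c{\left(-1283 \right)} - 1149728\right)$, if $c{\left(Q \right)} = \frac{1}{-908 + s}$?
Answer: $\frac{535871263}{582} \approx 9.2074 \cdot 10^{5}$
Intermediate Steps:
$c{\left(Q \right)} = - \frac{1}{582}$ ($c{\left(Q \right)} = \frac{1}{-908 + 326} = \frac{1}{-582} = - \frac{1}{582}$)
$\left(-1233315 + 1004328\right) - \left(c{\left(-1283 \right)} - 1149728\right) = \left(-1233315 + 1004328\right) - \left(- \frac{1}{582} - 1149728\right) = -228987 - - \frac{669141697}{582} = -228987 + \frac{669141697}{582} = \frac{535871263}{582}$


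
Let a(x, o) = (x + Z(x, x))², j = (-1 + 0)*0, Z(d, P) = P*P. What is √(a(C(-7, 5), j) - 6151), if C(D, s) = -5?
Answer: 9*I*√71 ≈ 75.835*I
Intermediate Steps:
Z(d, P) = P²
j = 0 (j = -1*0 = 0)
a(x, o) = (x + x²)²
√(a(C(-7, 5), j) - 6151) = √((-5)²*(1 - 5)² - 6151) = √(25*(-4)² - 6151) = √(25*16 - 6151) = √(400 - 6151) = √(-5751) = 9*I*√71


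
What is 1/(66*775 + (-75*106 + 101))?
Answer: 1/43301 ≈ 2.3094e-5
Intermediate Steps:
1/(66*775 + (-75*106 + 101)) = 1/(51150 + (-7950 + 101)) = 1/(51150 - 7849) = 1/43301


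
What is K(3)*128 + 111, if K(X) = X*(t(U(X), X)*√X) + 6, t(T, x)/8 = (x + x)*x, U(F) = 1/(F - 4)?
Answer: 879 + 55296*√3 ≈ 96655.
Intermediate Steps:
U(F) = 1/(-4 + F)
t(T, x) = 16*x² (t(T, x) = 8*((x + x)*x) = 8*((2*x)*x) = 8*(2*x²) = 16*x²)
K(X) = 6 + 16*X^(7/2) (K(X) = X*((16*X²)*√X) + 6 = X*(16*X^(5/2)) + 6 = 16*X^(7/2) + 6 = 6 + 16*X^(7/2))
K(3)*128 + 111 = (6 + 16*3^(7/2))*128 + 111 = (6 + 16*(27*√3))*128 + 111 = (6 + 432*√3)*128 + 111 = (768 + 55296*√3) + 111 = 879 + 55296*√3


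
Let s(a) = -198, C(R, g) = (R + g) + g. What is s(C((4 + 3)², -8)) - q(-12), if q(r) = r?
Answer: -186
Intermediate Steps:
C(R, g) = R + 2*g
s(C((4 + 3)², -8)) - q(-12) = -198 - 1*(-12) = -198 + 12 = -186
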